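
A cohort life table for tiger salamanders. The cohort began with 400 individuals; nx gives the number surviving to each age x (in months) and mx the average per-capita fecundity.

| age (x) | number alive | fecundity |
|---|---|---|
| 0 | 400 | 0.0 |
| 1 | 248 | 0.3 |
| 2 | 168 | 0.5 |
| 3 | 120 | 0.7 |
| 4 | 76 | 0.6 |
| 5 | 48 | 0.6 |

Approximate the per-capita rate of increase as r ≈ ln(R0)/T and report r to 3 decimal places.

lx = nx/n0 = nx/400: 1, 0.62, 0.42, 0.3, 0.19, 0.12
R0 = Σ lx·mx = 0 + 0.186 + 0.21 + 0.21 + 0.114 + 0.072 = 0.792
Σ x·lx·mx = 2.052; T = 2.052/0.792 = 2.59091…
r ≈ ln(R0)/T = ln(0.792)/2.59091… = -0.09… → -0.090

-0.090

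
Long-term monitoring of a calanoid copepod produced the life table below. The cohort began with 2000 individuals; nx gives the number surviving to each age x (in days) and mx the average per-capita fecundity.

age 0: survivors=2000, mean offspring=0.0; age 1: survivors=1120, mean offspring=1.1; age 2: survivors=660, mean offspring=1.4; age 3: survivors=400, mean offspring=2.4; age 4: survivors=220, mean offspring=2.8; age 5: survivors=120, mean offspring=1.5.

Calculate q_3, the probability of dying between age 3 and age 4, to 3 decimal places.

0.450

lx = nx/n0 = nx/2000: 1, 0.56, 0.33, 0.2, 0.11, 0.06
q_3 = (l_3 − l_4) / l_3 = (0.2 − 0.11) / 0.2
     = 0.09 / 0.2 = 0.45 → 0.450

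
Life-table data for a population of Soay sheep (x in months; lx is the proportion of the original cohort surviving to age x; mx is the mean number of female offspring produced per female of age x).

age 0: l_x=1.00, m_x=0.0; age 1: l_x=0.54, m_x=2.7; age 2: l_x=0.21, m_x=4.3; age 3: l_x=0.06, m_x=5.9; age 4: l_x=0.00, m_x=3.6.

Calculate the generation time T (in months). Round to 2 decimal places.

lx·mx: 0, 1.458, 0.903, 0.354, 0 → R0 = 2.715
x·lx·mx: 0, 1.458, 1.806, 1.062, 0 → Σ = 4.326
T = 4.326 / 2.715 = 1.59337… → 1.59

1.59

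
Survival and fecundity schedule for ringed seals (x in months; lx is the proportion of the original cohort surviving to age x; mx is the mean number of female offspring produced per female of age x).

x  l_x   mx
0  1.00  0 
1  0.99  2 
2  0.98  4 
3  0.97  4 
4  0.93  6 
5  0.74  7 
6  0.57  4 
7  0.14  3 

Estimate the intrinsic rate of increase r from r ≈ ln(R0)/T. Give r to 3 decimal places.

R0 = Σ lx·mx = 0 + 1.98 + 3.92 + 3.88 + 5.58 + 5.18 + 2.28 + 0.42 = 23.24
Σ x·lx·mx = 86.3; T = 86.3/23.24 = 3.71343…
r ≈ ln(R0)/T = ln(23.24)/3.71343… = 0.84716… → 0.847

0.847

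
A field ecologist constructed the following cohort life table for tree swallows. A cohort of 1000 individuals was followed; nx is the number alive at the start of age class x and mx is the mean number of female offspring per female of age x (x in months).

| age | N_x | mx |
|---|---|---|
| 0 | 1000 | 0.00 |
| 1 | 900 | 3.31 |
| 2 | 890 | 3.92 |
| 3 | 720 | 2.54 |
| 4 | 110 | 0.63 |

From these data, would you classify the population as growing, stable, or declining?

lx = nx/n0 = nx/1000: 1, 0.9, 0.89, 0.72, 0.11
R0 = Σ lx·mx = 0 + 2.979 + 3.4888 + 1.8288 + 0.0693 = 8.3659
R0 > 1, so the population is growing.

growing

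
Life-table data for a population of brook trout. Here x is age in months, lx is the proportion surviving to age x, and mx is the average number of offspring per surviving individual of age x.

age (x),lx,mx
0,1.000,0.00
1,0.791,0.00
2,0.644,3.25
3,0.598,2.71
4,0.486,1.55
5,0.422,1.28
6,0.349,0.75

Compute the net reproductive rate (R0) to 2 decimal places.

5.27

lx·mx by age: 0, 0, 2.093, 1.62058, 0.7533, 0.54016, 0.26175
R0 = Σ lx·mx = 5.26879 → 5.27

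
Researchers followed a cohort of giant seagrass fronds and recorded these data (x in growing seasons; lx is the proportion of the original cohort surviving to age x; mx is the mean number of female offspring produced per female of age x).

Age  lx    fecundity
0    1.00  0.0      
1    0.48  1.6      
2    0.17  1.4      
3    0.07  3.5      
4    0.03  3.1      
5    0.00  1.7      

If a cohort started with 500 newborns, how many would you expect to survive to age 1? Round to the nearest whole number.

240

Expected survivors = N0 · l_1 = 500 × 0.48 = 240 → 240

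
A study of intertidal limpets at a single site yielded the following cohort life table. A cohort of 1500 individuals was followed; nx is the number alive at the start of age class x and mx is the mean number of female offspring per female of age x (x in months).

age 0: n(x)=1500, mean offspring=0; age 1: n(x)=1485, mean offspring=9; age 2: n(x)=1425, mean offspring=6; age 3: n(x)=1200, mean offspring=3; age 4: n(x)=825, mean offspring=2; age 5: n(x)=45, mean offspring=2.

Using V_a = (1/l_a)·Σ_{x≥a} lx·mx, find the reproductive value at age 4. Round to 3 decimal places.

2.109

lx = nx/n0 = nx/1500: 1, 0.99, 0.95, 0.8, 0.55, 0.03
lx·mx for x ≥ 4: 1.1, 0.06 → sum = 1.16
V_4 = 1.16 / l_4 = 1.16 / 0.55 = 2.109091… → 2.109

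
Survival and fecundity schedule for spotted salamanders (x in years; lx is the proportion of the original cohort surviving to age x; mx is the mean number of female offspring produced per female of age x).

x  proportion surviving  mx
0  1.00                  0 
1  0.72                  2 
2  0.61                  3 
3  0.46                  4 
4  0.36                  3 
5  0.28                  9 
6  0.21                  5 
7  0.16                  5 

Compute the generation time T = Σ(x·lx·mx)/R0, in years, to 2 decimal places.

3.73

lx·mx: 0, 1.44, 1.83, 1.84, 1.08, 2.52, 1.05, 0.8 → R0 = 10.56
x·lx·mx: 0, 1.44, 3.66, 5.52, 4.32, 12.6, 6.3, 5.6 → Σ = 39.44
T = 39.44 / 10.56 = 3.734848… → 3.73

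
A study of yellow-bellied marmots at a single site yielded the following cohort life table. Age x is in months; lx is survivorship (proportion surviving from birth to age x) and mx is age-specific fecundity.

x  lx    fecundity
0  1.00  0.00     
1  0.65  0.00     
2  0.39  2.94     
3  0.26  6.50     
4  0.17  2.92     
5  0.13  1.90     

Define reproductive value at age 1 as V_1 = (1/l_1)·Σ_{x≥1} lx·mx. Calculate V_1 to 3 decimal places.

lx·mx for x ≥ 1: 0, 1.1466, 1.69, 0.4964, 0.247 → sum = 3.58
V_1 = 3.58 / l_1 = 3.58 / 0.65 = 5.507692… → 5.508

5.508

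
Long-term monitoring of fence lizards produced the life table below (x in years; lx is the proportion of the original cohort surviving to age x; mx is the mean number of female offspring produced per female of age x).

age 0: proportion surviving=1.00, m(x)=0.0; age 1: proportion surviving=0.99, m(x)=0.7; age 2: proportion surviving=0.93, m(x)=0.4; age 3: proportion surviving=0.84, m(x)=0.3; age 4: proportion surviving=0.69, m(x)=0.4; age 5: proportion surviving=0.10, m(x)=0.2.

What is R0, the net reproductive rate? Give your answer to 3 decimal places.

1.613

lx·mx by age: 0, 0.693, 0.372, 0.252, 0.276, 0.02
R0 = Σ lx·mx = 1.613 → 1.613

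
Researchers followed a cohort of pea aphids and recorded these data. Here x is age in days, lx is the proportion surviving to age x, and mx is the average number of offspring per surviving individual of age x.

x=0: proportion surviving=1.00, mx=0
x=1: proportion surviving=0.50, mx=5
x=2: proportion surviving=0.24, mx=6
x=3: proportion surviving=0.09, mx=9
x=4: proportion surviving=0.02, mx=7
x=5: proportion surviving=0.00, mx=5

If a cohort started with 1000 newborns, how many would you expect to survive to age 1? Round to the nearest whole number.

Expected survivors = N0 · l_1 = 1000 × 0.50 = 500 → 500

500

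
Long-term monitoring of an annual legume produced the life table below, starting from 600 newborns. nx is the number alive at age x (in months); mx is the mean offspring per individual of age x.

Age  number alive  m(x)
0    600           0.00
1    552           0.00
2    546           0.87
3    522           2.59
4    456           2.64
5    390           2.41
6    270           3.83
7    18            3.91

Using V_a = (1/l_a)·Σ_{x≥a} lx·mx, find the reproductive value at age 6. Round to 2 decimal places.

4.09

lx = nx/n0 = nx/600: 1, 0.92, 0.91, 0.87, 0.76, 0.65, 0.45, 0.03
lx·mx for x ≥ 6: 1.7235, 0.1173 → sum = 1.8408
V_6 = 1.8408 / l_6 = 1.8408 / 0.45 = 4.090667… → 4.09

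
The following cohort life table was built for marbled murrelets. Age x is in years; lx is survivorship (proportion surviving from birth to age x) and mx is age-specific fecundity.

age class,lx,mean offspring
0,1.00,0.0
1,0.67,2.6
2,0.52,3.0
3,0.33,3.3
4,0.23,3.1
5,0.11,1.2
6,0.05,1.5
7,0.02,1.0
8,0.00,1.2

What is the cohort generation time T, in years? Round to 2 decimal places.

lx·mx: 0, 1.742, 1.56, 1.089, 0.713, 0.132, 0.075, 0.02, 0 → R0 = 5.331
x·lx·mx: 0, 1.742, 3.12, 3.267, 2.852, 0.66, 0.45, 0.14, 0 → Σ = 12.231
T = 12.231 / 5.331 = 2.294316… → 2.29

2.29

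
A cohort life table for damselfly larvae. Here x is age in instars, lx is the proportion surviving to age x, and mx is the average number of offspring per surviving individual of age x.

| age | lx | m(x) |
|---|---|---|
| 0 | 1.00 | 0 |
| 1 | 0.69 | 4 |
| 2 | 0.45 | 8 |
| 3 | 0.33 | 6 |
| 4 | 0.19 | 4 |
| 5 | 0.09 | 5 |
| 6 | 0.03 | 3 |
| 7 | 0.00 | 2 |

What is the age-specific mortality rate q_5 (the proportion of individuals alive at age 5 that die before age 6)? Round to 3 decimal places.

q_5 = (l_5 − l_6) / l_5 = (0.09 − 0.03) / 0.09
     = 0.06 / 0.09 = 0.666667… → 0.667

0.667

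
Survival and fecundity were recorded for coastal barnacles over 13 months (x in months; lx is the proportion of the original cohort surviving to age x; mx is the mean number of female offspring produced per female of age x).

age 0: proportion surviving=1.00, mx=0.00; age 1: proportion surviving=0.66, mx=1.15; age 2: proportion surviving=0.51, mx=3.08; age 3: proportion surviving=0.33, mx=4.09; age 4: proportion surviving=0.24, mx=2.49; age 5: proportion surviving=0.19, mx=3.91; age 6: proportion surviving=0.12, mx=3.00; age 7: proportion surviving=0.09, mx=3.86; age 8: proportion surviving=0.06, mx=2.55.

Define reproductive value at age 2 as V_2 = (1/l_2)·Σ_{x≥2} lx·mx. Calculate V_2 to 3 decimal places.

10.042

lx·mx for x ≥ 2: 1.5708, 1.3497, 0.5976, 0.7429, 0.36, 0.3474, 0.153 → sum = 5.1214
V_2 = 5.1214 / l_2 = 5.1214 / 0.51 = 10.041961… → 10.042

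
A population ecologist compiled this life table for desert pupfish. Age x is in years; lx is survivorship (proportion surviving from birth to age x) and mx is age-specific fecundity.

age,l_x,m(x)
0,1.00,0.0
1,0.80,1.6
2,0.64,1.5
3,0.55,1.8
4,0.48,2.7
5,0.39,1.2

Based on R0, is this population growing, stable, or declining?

growing

R0 = Σ lx·mx = 0 + 1.28 + 0.96 + 0.99 + 1.296 + 0.468 = 4.994
R0 > 1, so the population is growing.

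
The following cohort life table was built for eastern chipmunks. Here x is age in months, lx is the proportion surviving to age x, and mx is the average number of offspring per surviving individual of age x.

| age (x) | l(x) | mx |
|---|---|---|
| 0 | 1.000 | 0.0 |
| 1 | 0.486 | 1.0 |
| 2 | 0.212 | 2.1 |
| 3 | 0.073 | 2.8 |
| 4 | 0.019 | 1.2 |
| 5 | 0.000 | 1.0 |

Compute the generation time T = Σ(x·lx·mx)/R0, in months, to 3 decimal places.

1.796

lx·mx: 0, 0.486, 0.4452, 0.2044, 0.0228, 0 → R0 = 1.1584
x·lx·mx: 0, 0.486, 0.8904, 0.6132, 0.0912, 0 → Σ = 2.0808
T = 2.0808 / 1.1584 = 1.796271… → 1.796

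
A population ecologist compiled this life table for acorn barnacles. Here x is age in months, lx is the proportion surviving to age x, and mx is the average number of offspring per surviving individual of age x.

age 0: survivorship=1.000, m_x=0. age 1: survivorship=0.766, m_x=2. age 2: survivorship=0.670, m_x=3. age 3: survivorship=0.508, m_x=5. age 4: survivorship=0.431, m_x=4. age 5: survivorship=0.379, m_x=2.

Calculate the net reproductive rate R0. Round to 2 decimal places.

lx·mx by age: 0, 1.532, 2.01, 2.54, 1.724, 0.758
R0 = Σ lx·mx = 8.564 → 8.56

8.56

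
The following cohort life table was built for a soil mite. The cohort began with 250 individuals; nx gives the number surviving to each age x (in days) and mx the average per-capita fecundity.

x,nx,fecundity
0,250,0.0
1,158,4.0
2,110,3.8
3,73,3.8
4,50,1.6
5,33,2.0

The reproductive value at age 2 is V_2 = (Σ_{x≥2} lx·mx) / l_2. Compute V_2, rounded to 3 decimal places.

lx = nx/n0 = nx/250: 1, 0.632, 0.44, 0.292, 0.2, 0.132
lx·mx for x ≥ 2: 1.672, 1.1096, 0.32, 0.264 → sum = 3.3656
V_2 = 3.3656 / l_2 = 3.3656 / 0.44 = 7.649091… → 7.649

7.649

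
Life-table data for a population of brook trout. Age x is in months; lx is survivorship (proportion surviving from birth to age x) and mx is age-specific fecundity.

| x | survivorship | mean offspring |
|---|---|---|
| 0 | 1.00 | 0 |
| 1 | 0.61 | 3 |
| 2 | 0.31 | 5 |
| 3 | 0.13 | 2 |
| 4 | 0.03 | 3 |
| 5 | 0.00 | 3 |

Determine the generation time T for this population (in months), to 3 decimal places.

1.627

lx·mx: 0, 1.83, 1.55, 0.26, 0.09, 0 → R0 = 3.73
x·lx·mx: 0, 1.83, 3.1, 0.78, 0.36, 0 → Σ = 6.07
T = 6.07 / 3.73 = 1.627346… → 1.627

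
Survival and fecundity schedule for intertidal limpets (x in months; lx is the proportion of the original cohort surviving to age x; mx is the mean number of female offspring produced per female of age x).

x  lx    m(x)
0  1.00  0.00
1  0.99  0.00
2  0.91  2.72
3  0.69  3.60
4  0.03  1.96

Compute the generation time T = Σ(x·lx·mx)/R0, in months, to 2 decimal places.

lx·mx: 0, 0, 2.4752, 2.484, 0.0588 → R0 = 5.018
x·lx·mx: 0, 0, 4.9504, 7.452, 0.2352 → Σ = 12.6376
T = 12.6376 / 5.018 = 2.518454… → 2.52

2.52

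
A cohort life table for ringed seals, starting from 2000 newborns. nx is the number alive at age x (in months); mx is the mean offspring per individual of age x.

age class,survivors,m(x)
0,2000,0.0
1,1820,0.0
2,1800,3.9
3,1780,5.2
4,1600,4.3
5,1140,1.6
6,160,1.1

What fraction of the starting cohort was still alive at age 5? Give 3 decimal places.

l_5 = n_5/n_0 = 1140/2000 = 0.57 → 0.570

0.570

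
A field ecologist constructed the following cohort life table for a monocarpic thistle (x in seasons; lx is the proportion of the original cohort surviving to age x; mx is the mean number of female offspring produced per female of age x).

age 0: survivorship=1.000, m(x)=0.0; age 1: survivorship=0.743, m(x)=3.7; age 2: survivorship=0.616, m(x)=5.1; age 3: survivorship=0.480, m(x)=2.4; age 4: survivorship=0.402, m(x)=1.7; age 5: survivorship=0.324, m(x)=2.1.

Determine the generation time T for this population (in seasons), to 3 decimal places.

2.215

lx·mx: 0, 2.7491, 3.1416, 1.152, 0.6834, 0.6804 → R0 = 8.4065
x·lx·mx: 0, 2.7491, 6.2832, 3.456, 2.7336, 3.402 → Σ = 18.6239
T = 18.6239 / 8.4065 = 2.215417… → 2.215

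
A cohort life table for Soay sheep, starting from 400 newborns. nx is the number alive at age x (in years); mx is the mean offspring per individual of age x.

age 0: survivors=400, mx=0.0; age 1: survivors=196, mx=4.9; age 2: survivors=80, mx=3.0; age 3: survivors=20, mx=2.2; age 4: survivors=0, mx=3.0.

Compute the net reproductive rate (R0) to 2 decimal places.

3.11

lx = nx/n0 = nx/400: 1, 0.49, 0.2, 0.05, 0
lx·mx by age: 0, 2.401, 0.6, 0.11, 0
R0 = Σ lx·mx = 3.111 → 3.11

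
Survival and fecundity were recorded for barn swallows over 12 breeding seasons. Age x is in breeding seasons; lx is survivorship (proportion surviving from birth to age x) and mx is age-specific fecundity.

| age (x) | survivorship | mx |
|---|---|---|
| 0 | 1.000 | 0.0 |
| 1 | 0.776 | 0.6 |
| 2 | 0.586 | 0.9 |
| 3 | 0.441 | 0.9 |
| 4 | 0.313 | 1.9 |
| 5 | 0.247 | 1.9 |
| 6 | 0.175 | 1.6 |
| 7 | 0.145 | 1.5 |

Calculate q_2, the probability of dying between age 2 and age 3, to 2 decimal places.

q_2 = (l_2 − l_3) / l_2 = (0.586 − 0.441) / 0.586
     = 0.145 / 0.586 = 0.24744… → 0.25

0.25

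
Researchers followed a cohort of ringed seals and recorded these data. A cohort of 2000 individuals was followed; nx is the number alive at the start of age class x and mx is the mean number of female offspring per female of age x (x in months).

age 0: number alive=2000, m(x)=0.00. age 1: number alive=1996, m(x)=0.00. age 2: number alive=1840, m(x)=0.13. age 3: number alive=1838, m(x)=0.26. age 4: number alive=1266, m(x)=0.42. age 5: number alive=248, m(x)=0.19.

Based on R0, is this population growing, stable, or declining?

lx = nx/n0 = nx/2000: 1, 0.998, 0.92, 0.919, 0.633, 0.124
R0 = Σ lx·mx = 0 + 0 + 0.1196 + 0.23894 + 0.26586 + 0.02356 = 0.64796
R0 < 1, so the population is declining.

declining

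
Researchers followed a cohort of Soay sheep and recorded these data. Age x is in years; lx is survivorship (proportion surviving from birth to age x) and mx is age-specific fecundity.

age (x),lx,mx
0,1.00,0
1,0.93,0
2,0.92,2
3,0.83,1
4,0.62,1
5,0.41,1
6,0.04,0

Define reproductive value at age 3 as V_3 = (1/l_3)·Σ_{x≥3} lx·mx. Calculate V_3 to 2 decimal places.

2.24

lx·mx for x ≥ 3: 0.83, 0.62, 0.41, 0 → sum = 1.86
V_3 = 1.86 / l_3 = 1.86 / 0.83 = 2.240964… → 2.24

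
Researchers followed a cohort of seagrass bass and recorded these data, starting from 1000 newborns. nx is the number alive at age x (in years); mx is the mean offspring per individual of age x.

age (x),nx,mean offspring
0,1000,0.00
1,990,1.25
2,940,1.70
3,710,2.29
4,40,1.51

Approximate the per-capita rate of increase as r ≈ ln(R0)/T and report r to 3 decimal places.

lx = nx/n0 = nx/1000: 1, 0.99, 0.94, 0.71, 0.04
R0 = Σ lx·mx = 0 + 1.2375 + 1.598 + 1.6259 + 0.0604 = 4.5218
Σ x·lx·mx = 9.5528; T = 9.5528/4.5218 = 2.11261…
r ≈ ln(R0)/T = ln(4.5218)/2.11261… = 0.71424… → 0.714

0.714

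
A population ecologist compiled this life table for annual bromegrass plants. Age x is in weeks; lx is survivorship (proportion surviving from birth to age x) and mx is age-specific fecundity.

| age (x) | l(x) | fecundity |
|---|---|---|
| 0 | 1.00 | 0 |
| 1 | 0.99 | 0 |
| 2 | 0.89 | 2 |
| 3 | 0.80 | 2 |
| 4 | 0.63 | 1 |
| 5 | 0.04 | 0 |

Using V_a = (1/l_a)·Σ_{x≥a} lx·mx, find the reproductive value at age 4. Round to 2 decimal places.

1.00

lx·mx for x ≥ 4: 0.63, 0 → sum = 0.63
V_4 = 0.63 / l_4 = 0.63 / 0.63 = 1 → 1.00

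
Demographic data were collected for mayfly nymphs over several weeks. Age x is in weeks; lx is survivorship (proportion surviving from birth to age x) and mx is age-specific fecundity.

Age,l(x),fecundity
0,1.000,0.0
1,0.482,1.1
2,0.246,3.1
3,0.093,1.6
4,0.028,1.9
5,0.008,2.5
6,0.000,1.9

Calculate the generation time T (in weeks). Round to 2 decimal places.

lx·mx: 0, 0.5302, 0.7626, 0.1488, 0.0532, 0.02, 0 → R0 = 1.5148
x·lx·mx: 0, 0.5302, 1.5252, 0.4464, 0.2128, 0.1, 0 → Σ = 2.8146
T = 2.8146 / 1.5148 = 1.858067… → 1.86

1.86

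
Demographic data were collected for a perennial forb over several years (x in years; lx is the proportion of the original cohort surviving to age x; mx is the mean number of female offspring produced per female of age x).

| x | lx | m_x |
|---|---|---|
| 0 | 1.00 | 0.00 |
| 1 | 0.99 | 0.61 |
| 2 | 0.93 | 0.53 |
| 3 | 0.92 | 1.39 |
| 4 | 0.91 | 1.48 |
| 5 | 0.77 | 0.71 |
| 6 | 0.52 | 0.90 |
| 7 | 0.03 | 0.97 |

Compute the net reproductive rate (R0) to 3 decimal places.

lx·mx by age: 0, 0.6039, 0.4929, 1.2788, 1.3468, 0.5467, 0.468, 0.0291
R0 = Σ lx·mx = 4.7662 → 4.766

4.766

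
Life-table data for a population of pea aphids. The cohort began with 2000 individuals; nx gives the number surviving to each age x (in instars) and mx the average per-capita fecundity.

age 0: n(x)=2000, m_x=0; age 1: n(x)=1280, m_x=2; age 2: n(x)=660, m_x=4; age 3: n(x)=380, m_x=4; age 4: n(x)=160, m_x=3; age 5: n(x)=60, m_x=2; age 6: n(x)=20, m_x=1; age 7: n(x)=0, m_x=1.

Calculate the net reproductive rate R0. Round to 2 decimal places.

3.67

lx = nx/n0 = nx/2000: 1, 0.64, 0.33, 0.19, 0.08, 0.03, 0.01, 0
lx·mx by age: 0, 1.28, 1.32, 0.76, 0.24, 0.06, 0.01, 0
R0 = Σ lx·mx = 3.67 → 3.67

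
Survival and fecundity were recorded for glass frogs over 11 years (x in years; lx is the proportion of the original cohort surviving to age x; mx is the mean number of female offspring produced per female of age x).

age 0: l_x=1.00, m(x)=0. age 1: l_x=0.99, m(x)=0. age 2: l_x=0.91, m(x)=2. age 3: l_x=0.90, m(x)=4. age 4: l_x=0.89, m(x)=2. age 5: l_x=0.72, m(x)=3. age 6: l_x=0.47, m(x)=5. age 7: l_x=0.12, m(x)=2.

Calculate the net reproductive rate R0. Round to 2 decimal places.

lx·mx by age: 0, 0, 1.82, 3.6, 1.78, 2.16, 2.35, 0.24
R0 = Σ lx·mx = 11.95 → 11.95

11.95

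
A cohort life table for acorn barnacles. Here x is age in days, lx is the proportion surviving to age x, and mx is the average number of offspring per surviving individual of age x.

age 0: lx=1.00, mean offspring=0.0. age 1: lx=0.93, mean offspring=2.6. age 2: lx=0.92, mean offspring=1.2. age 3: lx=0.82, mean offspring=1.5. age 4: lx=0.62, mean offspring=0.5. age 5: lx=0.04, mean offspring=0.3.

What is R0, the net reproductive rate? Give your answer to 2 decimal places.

5.07

lx·mx by age: 0, 2.418, 1.104, 1.23, 0.31, 0.012
R0 = Σ lx·mx = 5.074 → 5.07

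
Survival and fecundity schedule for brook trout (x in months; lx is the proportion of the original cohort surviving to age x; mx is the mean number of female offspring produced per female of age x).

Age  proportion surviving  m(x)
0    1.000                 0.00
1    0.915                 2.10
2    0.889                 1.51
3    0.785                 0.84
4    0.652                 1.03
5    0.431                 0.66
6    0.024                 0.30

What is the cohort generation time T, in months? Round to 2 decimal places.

2.20

lx·mx: 0, 1.9215, 1.34239, 0.6594, 0.67156, 0.28446, 0.0072 → R0 = 4.88651
x·lx·mx: 0, 1.9215, 2.68478, 1.9782, 2.68624, 1.4223, 0.0432 → Σ = 10.73622
T = 10.73622 / 4.88651 = 2.197114… → 2.20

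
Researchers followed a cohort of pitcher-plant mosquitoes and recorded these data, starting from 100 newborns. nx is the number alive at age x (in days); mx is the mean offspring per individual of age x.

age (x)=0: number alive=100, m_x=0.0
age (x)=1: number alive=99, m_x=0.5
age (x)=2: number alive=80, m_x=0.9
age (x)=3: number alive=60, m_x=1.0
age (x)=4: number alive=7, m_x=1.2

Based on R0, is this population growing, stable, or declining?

growing

lx = nx/n0 = nx/100: 1, 0.99, 0.8, 0.6, 0.07
R0 = Σ lx·mx = 0 + 0.495 + 0.72 + 0.6 + 0.084 = 1.899
R0 > 1, so the population is growing.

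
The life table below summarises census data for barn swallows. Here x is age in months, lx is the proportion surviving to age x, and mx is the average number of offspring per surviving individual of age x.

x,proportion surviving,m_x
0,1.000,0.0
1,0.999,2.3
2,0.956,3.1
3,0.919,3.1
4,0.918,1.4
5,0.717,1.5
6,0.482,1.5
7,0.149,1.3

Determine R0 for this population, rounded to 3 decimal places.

11.388

lx·mx by age: 0, 2.2977, 2.9636, 2.8489, 1.2852, 1.0755, 0.723, 0.1937
R0 = Σ lx·mx = 11.3876 → 11.388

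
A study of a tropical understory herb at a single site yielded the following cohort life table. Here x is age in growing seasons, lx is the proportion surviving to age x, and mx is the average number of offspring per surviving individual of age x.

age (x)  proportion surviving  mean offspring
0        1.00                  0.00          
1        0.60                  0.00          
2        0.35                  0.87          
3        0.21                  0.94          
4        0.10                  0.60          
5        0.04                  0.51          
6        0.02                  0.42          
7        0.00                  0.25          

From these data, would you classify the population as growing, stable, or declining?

R0 = Σ lx·mx = 0 + 0 + 0.3045 + 0.1974 + 0.06 + 0.0204 + 0.0084 + 0 = 0.5907
R0 < 1, so the population is declining.

declining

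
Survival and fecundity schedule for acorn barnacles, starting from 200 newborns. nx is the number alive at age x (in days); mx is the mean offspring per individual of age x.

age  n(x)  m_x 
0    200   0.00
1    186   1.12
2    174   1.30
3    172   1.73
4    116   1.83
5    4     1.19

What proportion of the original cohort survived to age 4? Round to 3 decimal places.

l_4 = n_4/n_0 = 116/200 = 0.58 → 0.580

0.580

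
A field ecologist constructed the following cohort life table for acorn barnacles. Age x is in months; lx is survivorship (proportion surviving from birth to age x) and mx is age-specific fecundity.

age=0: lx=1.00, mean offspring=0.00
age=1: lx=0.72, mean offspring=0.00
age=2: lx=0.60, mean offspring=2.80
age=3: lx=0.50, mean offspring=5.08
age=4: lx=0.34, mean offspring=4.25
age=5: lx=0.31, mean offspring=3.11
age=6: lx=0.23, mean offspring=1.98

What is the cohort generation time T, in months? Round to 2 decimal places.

lx·mx: 0, 0, 1.68, 2.54, 1.445, 0.9641, 0.4554 → R0 = 7.0845
x·lx·mx: 0, 0, 3.36, 7.62, 5.78, 4.8205, 2.7324 → Σ = 24.3129
T = 24.3129 / 7.0845 = 3.431844… → 3.43

3.43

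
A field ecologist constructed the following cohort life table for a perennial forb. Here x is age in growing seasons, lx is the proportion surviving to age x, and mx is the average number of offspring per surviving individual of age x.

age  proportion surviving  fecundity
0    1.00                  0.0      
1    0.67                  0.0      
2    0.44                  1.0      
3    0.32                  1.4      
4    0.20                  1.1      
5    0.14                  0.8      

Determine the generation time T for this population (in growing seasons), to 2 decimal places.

lx·mx: 0, 0, 0.44, 0.448, 0.22, 0.112 → R0 = 1.22
x·lx·mx: 0, 0, 0.88, 1.344, 0.88, 0.56 → Σ = 3.664
T = 3.664 / 1.22 = 3.003279… → 3.00

3.00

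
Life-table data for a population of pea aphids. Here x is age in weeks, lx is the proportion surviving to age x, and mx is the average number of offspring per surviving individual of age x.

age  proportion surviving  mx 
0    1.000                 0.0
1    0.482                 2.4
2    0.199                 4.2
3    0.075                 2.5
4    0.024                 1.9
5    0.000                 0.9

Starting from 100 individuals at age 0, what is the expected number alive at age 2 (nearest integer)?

Expected survivors = N0 · l_2 = 100 × 0.199 = 19.9 → 20

20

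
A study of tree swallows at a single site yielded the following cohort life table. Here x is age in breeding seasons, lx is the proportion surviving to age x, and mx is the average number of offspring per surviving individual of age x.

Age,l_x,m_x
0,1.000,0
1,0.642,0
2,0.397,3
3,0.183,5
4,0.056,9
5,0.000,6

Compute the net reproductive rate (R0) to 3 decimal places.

2.610

lx·mx by age: 0, 0, 1.191, 0.915, 0.504, 0
R0 = Σ lx·mx = 2.61 → 2.610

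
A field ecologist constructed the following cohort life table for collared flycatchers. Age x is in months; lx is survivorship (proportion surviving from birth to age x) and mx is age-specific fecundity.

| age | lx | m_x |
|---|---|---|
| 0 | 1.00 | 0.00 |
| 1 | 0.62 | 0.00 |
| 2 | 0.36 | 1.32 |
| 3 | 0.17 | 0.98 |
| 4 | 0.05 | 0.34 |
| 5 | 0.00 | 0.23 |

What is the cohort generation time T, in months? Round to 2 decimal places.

2.30

lx·mx: 0, 0, 0.4752, 0.1666, 0.017, 0 → R0 = 0.6588
x·lx·mx: 0, 0, 0.9504, 0.4998, 0.068, 0 → Σ = 1.5182
T = 1.5182 / 0.6588 = 2.304493… → 2.30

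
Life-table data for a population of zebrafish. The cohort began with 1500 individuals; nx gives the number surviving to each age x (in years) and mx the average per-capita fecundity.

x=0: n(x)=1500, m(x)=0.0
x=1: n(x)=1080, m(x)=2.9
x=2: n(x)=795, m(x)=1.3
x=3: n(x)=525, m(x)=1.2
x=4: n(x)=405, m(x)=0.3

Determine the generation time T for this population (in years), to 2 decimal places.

lx = nx/n0 = nx/1500: 1, 0.72, 0.53, 0.35, 0.27
lx·mx: 0, 2.088, 0.689, 0.42, 0.081 → R0 = 3.278
x·lx·mx: 0, 2.088, 1.378, 1.26, 0.324 → Σ = 5.05
T = 5.05 / 3.278 = 1.540574… → 1.54

1.54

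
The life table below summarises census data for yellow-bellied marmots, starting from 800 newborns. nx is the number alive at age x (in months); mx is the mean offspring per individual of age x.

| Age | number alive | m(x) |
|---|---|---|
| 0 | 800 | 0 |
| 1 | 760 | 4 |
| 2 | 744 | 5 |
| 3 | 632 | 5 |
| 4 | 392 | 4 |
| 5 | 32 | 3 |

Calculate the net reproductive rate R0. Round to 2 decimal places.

lx = nx/n0 = nx/800: 1, 0.95, 0.93, 0.79, 0.49, 0.04
lx·mx by age: 0, 3.8, 4.65, 3.95, 1.96, 0.12
R0 = Σ lx·mx = 14.48 → 14.48

14.48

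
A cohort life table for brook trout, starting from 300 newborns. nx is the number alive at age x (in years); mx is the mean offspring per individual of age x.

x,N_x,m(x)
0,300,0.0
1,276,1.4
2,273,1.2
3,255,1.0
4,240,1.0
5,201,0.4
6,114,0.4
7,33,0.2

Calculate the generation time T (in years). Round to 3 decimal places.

2.600

lx = nx/n0 = nx/300: 1, 0.92, 0.91, 0.85, 0.8, 0.67, 0.38, 0.11
lx·mx: 0, 1.288, 1.092, 0.85, 0.8, 0.268, 0.152, 0.022 → R0 = 4.472
x·lx·mx: 0, 1.288, 2.184, 2.55, 3.2, 1.34, 0.912, 0.154 → Σ = 11.628
T = 11.628 / 4.472 = 2.600179… → 2.600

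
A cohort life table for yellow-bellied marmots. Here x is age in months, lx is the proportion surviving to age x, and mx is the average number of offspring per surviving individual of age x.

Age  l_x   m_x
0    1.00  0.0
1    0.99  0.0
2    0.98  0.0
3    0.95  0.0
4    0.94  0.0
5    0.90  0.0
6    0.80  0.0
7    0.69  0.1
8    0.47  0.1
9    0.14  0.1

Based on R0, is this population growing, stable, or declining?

R0 = Σ lx·mx = 0 + 0 + 0 + 0 + 0 + 0 + 0 + 0.069 + 0.047 + 0.014 = 0.13
R0 < 1, so the population is declining.

declining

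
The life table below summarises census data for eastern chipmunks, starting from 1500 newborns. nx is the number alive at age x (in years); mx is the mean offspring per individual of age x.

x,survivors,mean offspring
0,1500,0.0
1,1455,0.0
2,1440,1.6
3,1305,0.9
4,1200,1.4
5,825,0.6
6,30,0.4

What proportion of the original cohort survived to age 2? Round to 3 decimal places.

0.960

l_2 = n_2/n_0 = 1440/1500 = 0.96 → 0.960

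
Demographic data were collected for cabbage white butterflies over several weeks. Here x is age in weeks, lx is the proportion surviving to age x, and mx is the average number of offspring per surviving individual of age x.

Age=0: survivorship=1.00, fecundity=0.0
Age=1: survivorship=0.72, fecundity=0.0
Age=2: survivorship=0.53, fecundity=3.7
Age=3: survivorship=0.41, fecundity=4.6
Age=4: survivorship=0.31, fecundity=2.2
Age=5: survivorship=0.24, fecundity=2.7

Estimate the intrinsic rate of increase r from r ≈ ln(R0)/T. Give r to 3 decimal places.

R0 = Σ lx·mx = 0 + 0 + 1.961 + 1.886 + 0.682 + 0.648 = 5.177
Σ x·lx·mx = 15.548; T = 15.548/5.177 = 3.00328…
r ≈ ln(R0)/T = ln(5.177)/3.00328… = 0.54748… → 0.547

0.547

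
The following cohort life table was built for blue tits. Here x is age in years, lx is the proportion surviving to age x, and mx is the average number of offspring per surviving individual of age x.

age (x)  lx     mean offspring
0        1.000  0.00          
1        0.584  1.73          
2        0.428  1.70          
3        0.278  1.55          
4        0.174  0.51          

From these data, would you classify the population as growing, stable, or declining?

R0 = Σ lx·mx = 0 + 1.01032 + 0.7276 + 0.4309 + 0.08874 = 2.25756
R0 > 1, so the population is growing.

growing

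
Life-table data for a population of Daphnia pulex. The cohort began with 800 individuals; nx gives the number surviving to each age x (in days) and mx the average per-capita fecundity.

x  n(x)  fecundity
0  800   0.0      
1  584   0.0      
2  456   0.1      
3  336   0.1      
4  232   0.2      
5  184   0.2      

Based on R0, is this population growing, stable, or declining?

lx = nx/n0 = nx/800: 1, 0.73, 0.57, 0.42, 0.29, 0.23
R0 = Σ lx·mx = 0 + 0 + 0.057 + 0.042 + 0.058 + 0.046 = 0.203
R0 < 1, so the population is declining.

declining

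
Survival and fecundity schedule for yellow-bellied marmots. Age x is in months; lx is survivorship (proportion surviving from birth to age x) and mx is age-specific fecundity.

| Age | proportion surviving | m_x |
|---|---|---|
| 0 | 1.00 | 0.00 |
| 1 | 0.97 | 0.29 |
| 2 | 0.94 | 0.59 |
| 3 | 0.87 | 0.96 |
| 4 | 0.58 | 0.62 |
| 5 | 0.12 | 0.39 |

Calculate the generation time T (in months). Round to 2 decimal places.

lx·mx: 0, 0.2813, 0.5546, 0.8352, 0.3596, 0.0468 → R0 = 2.0775
x·lx·mx: 0, 0.2813, 1.1092, 2.5056, 1.4384, 0.234 → Σ = 5.5685
T = 5.5685 / 2.0775 = 2.680385… → 2.68

2.68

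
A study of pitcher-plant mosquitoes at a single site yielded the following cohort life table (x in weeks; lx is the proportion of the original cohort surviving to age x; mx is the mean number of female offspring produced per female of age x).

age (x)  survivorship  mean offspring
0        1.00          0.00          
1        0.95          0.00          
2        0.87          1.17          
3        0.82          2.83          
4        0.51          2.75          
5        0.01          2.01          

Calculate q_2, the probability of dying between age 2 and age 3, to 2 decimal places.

0.06

q_2 = (l_2 − l_3) / l_2 = (0.87 − 0.82) / 0.87
     = 0.05 / 0.87 = 0.057471… → 0.06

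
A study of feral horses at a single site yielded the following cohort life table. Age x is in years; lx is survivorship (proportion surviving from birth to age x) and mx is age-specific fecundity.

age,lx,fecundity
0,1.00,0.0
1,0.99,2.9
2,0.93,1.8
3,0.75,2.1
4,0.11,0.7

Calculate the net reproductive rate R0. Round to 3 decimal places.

lx·mx by age: 0, 2.871, 1.674, 1.575, 0.077
R0 = Σ lx·mx = 6.197 → 6.197

6.197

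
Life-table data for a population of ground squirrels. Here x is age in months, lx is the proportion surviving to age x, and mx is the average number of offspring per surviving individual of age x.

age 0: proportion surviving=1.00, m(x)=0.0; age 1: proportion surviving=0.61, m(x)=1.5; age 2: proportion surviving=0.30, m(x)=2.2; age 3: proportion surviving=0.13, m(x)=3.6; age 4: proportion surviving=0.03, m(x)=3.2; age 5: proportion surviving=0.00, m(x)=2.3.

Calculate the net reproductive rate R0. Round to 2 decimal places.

2.14

lx·mx by age: 0, 0.915, 0.66, 0.468, 0.096, 0
R0 = Σ lx·mx = 2.139 → 2.14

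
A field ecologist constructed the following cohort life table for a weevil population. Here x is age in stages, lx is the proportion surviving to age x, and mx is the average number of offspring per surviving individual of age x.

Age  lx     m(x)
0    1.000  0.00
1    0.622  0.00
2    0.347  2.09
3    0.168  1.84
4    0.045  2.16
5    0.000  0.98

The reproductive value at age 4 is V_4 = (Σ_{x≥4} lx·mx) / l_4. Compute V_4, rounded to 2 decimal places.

lx·mx for x ≥ 4: 0.0972, 0 → sum = 0.0972
V_4 = 0.0972 / l_4 = 0.0972 / 0.045 = 2.16 → 2.16

2.16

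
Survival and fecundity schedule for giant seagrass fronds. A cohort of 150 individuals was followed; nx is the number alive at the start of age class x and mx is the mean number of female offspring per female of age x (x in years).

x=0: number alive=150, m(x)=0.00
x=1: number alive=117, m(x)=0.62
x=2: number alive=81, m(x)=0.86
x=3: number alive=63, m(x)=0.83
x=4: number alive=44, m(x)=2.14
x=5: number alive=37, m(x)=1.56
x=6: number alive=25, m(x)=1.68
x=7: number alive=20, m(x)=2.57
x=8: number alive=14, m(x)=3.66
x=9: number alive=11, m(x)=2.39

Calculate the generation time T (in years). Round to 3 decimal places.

4.431

lx = nx/n0 = nx/150: 1, 0.78, 0.54, 0.42, 0.29333…, 0.24667…, 0.16667…, 0.13333…, 0.09333…, 0.07333…
lx·mx: 0, 0.4836, 0.4644, 0.3486, 0.627733…, 0.3848…, 0.28…, 0.342667…, 0.3416…, 0.175267… → R0 = 3.448667…
x·lx·mx: 0, 0.4836, 0.9288, 1.0458, 2.510933…, 1.924…, 1.68…, 2.398667…, 2.7328…, 1.5774… → Σ = 15.282…
T = 15.282… / 3.448667… = 4.431278… → 4.431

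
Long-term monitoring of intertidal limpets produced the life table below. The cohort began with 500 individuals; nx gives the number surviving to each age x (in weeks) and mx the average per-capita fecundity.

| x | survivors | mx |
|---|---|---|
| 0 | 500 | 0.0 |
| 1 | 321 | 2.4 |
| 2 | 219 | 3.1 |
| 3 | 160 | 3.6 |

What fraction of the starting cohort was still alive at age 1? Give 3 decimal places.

0.642

l_1 = n_1/n_0 = 321/500 = 0.642 → 0.642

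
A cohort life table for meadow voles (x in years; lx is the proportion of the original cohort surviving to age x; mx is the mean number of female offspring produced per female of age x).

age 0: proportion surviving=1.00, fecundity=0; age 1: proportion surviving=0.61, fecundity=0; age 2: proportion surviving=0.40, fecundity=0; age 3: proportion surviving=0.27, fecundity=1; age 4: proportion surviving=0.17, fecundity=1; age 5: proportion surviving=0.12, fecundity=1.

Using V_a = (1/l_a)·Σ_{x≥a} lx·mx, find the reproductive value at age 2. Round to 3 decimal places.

lx·mx for x ≥ 2: 0, 0.27, 0.17, 0.12 → sum = 0.56
V_2 = 0.56 / l_2 = 0.56 / 0.4 = 1.4 → 1.400

1.400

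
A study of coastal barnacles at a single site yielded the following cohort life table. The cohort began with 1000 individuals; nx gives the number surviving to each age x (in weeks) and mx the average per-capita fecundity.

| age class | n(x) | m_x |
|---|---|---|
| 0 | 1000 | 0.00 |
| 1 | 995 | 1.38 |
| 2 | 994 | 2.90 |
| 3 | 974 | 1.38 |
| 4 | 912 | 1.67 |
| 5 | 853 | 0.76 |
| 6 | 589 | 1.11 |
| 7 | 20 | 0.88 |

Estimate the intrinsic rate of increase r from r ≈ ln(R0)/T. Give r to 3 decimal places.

0.734

lx = nx/n0 = nx/1000: 1, 0.995, 0.994, 0.974, 0.912, 0.853, 0.589, 0.02
R0 = Σ lx·mx = 0 + 1.3731 + 2.8826 + 1.34412 + 1.52304 + 0.64828 + 0.65379 + 0.0176 = 8.44253
Σ x·lx·mx = 24.55016; T = 24.55016/8.44253 = 2.90792…
r ≈ ln(R0)/T = ln(8.44253)/2.90792… = 0.73361… → 0.734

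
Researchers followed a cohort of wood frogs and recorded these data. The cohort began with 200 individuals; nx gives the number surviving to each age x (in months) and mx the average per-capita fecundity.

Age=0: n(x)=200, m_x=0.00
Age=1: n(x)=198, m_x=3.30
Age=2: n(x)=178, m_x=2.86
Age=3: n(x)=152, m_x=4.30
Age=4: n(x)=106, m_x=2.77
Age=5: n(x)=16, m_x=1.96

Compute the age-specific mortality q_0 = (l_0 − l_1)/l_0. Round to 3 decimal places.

lx = nx/n0 = nx/200: 1, 0.99, 0.89, 0.76, 0.53, 0.08
q_0 = (l_0 − l_1) / l_0 = (1 − 0.99) / 1
     = 0.01 / 1 = 0.01 → 0.010

0.010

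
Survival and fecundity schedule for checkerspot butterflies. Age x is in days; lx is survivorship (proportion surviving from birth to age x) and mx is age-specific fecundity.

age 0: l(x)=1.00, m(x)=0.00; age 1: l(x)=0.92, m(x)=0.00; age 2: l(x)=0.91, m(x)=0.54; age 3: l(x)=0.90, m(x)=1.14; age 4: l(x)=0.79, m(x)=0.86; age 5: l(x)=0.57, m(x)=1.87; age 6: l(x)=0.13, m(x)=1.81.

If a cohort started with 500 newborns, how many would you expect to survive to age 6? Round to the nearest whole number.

Expected survivors = N0 · l_6 = 500 × 0.13 = 65 → 65

65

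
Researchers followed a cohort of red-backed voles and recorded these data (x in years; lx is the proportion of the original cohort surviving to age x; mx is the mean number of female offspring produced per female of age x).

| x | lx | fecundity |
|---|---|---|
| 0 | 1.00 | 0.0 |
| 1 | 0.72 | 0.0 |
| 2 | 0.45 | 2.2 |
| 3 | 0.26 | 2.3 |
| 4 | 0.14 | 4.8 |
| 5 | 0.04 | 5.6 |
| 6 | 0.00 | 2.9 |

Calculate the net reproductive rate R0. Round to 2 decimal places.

2.48

lx·mx by age: 0, 0, 0.99, 0.598, 0.672, 0.224, 0
R0 = Σ lx·mx = 2.484 → 2.48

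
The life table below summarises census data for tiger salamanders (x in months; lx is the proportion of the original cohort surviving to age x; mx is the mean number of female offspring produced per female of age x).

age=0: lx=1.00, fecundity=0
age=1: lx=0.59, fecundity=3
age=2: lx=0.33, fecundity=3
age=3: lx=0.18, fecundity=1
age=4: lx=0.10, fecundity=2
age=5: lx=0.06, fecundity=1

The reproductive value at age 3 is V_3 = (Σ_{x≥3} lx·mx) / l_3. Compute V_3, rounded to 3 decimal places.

2.444

lx·mx for x ≥ 3: 0.18, 0.2, 0.06 → sum = 0.44
V_3 = 0.44 / l_3 = 0.44 / 0.18 = 2.444444… → 2.444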